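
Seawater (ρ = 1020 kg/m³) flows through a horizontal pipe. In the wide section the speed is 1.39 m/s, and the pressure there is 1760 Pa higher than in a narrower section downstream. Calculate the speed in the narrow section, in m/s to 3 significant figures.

v₂ ≈ 2.32 m/s

Along the level pipe P + ½ρv² is conserved, hence v₂² = v₁² + 2(P₁ − P₂)/ρ.
v₂ = √(1.39² + 2·1760/1020) = √(1.93 + 3.45) = 2.32 m/s.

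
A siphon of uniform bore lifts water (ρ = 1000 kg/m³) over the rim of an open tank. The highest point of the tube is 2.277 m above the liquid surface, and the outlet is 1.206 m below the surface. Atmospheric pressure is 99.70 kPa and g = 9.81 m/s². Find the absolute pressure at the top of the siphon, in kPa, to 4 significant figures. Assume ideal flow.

65.53 kPa

From the surface to the outlet (both open to atmosphere, surface at rest): v = √(2g·h_out) = √(2·9.81·1.206) = 4.864 m/s.
Continuity keeps v the same throughout the tube; from surface to crest, P_atm + 0 = P_top + ½ρv² + ρg·h_top.
P_top = 99700 − ½·1000·4.864² − 1000·9.81·2.277 = 65530 Pa.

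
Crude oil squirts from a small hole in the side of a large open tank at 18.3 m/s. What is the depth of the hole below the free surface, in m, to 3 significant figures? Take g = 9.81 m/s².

h ≈ 17.1 m

For a small hole in a large open tank, ½v² = gh, giving h = v²/(2g).
h = 18.3²/(2·9.81) = 335/19.62 = 17.1 m.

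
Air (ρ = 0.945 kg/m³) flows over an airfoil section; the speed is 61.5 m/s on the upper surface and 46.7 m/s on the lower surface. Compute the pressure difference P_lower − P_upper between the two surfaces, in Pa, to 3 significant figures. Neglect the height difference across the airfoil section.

ΔP ≈ 757 Pa

Bernoulli (same height): P_lower − P_upper = ½ρ(v_upper² − v_lower²).
ΔP = ½·0.945·(61.5² − 46.7²) = 757 Pa.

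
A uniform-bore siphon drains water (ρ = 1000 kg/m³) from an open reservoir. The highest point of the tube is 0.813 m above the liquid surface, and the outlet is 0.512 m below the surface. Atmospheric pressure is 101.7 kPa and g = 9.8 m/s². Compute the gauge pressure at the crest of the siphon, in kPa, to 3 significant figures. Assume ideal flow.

Bernoulli surface→outlet gives ½v² = g·h_out, so v = √(2·9.8·0.512) = 3.17 m/s.
Continuity keeps v the same throughout the tube; from surface to crest, P_atm + 0 = P_top + ½ρv² + ρg·h_top.
P_top = 101700 − ½·1000·3.17² − 1000·9.8·0.813 = 88700 Pa. So P_gauge = P_top − P_atm = -13000 Pa.

P_gauge ≈ -13.0 kPa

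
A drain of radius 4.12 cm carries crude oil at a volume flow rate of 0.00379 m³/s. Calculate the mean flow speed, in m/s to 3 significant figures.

v ≈ 0.711 m/s

Q = 0.00379 m³/s = 0.00379 m³/s.
v = Q/A = 0.00379 / 0.00533 = 0.711 m/s.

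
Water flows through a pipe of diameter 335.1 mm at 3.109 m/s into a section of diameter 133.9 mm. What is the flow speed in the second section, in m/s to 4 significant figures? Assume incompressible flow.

19.47 m/s

Mass conservation (A₁v₁ = A₂v₂) gives v₂ = 3.109 × 881.9/140.8 = 19.47 m/s.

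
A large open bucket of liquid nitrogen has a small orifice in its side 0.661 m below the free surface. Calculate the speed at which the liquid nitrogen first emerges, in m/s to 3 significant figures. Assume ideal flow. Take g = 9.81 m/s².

Bernoulli from surface to hole (P equal, v_surface ≈ 0): v = √(2gh) = √(2×9.81×0.661) = 3.60 m/s.

v ≈ 3.60 m/s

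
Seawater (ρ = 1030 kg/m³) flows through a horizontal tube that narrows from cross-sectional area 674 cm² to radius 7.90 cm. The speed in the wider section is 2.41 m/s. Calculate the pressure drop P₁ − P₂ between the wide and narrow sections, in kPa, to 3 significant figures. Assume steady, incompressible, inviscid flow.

Mass conservation (A₁v₁ = A₂v₂) gives v₂ = 2.41 × 674/196 = 8.28 m/s.
With no height change, Bernoulli's equation is P₁ + ½ρv₁² = P₂ + ½ρv₂².
P₁ − P₂ = ½·1030·(8.28² − 2.41²) = ½·1030·62.8 = 32400 Pa.

ΔP = 32.4 kPa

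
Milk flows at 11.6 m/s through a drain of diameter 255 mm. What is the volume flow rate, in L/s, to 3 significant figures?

Q = A·v = 0.0511 m² × 11.6 m/s = 0.592 m³/s.
Converting: 0.592 m³/s × 1000 = 592 L/s.

Q = 592 L/s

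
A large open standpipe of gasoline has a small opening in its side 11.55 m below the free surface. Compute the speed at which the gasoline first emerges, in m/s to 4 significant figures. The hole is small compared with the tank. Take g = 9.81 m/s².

v ≈ 15.05 m/s

The surface is effectively still and both ends are open, so ½v² = gh and v = √(2·9.81·11.55) = 15.05 m/s.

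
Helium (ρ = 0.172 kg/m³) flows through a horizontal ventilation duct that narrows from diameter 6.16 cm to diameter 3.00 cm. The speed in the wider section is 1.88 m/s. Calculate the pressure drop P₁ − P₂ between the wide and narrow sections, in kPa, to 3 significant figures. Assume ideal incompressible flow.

The volume flow rate is constant, so v₂ = (A₁/A₂)v₁ = (29.8/7.07)·1.88 = 7.93 m/s.
Along the horizontal streamline, P + ½ρv² is constant.
P₁ − P₂ = ½·0.172·(7.93² − 1.88²) = ½·0.172·59.3 = 5.10 Pa.

ΔP ≈ 0.00510 kPa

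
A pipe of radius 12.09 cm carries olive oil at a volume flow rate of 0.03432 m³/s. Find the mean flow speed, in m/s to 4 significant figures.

v ≈ 0.7474 m/s

Q = 0.03432 m³/s = 0.03432 m³/s.
v = Q/A = 0.03432 / 0.04592 = 0.7474 m/s.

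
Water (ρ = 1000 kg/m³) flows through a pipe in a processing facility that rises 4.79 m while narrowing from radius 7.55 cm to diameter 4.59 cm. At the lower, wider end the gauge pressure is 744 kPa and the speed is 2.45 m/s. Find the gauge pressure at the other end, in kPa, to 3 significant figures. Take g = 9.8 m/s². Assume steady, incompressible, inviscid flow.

The volume flow rate is constant, so v₂ = (A₁/A₂)v₁ = (179/16.5)·2.45 = 26.5 m/s.
Bernoulli: P₁ + ½ρv₁² + ρg h₁ = P₂ + ½ρv₂² + ρg h₂, so P₂ = P₁ + ½ρ(v₁² − v₂²) − ρg(h₂ − h₁).
P₂ = 744000 + ½·1000·(2.45² − 26.5²) − 1000·9.8·(+4.79) = 744000 + (-349000) − (46900) = 349000 Pa.

P₂ ≈ 349 kPa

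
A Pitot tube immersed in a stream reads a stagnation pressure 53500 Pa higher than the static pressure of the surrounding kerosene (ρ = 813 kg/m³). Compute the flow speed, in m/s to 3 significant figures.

11.5 m/s

The dynamic pressure equals the rise in static pressure at the stagnation point: ΔP = ½ρv².
v = √(2ΔP/ρ) = √(2·53500/813) = 11.5 m/s.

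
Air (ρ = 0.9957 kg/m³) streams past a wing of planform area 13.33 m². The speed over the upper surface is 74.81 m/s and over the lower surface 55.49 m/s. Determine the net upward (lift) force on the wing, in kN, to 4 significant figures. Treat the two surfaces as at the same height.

With equal heights on the two surfaces, Bernoulli gives P_lower − P_upper = ½ρ(v_upper² − v_lower²).
ΔP = ½·0.9957·(74.81² − 55.49²) = 1253 Pa.
Lift = ΔP · A = 1253 × 13.33 = 16710 N.

F ≈ 16.71 kN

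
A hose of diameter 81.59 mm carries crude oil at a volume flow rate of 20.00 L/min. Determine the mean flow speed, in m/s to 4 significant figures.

0.06376 m/s

Q = 20.00 L/min = 0.0003333 m³/s.
v = Q/A = 0.0003333 / 0.005228 = 0.06376 m/s.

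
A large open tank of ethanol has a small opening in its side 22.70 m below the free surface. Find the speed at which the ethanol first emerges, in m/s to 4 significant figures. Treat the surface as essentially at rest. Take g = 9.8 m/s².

21.09 m/s

Torricelli's result v = √(2gh) gives v = √(2·9.8·22.70) = 21.09 m/s.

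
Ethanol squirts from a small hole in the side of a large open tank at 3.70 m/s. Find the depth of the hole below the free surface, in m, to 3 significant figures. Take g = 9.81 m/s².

Torricelli: v = √(2gh), so h = v²/(2g).
h = 3.70²/(2·9.81) = 13.7/19.62 = 0.698 m.

h = 0.698 m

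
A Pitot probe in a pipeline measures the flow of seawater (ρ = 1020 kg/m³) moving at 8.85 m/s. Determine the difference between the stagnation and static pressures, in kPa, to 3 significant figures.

ΔP ≈ 39.9 kPa

Bernoulli between the free stream and the stagnation point: ½ρv² = P_stag − P_static.
ΔP = ½·1020·8.85² = 39900 Pa.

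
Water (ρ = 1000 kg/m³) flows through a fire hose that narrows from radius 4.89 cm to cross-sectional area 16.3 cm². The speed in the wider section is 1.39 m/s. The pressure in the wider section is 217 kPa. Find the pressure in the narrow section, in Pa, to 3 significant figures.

The volume flow rate is constant, so v₂ = (A₁/A₂)v₁ = (75.1/16.3)·1.39 = 6.41 m/s.
Bernoulli (h₁ = h₂): P₁ − P₂ = ½ρ(v₂² − v₁²).
P₂ = P₁ − ½ρ(v₂² − v₁²) = 217000 − ½·1000·(6.41² − 1.39²) = 217000 − 19600 = 197000 Pa.

P₂ ≈ 197000 Pa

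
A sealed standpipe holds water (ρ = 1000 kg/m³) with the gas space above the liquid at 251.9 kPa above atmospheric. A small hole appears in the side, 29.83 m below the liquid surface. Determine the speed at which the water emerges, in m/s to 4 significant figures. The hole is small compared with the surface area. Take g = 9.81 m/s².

Take point 1 at the surface (v₁ ≈ 0) and point 2 at the hole (at atmospheric pressure). Bernoulli: P₁ + ρg h = P_atm + ½ρv₂².
With P₁ − P_atm = 251900 Pa, v₂ = √(2gh + 2ΔP/ρ) = √(2·9.81·29.83 + 2·251900/1000) = 33.00 m/s.

v ≈ 33.00 m/s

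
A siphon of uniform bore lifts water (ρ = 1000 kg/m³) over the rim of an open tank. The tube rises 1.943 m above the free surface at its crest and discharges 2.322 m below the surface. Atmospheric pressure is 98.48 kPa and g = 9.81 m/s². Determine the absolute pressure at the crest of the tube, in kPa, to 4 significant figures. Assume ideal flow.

P_top ≈ 56.64 kPa

Bernoulli surface→outlet gives ½v² = g·h_out, so v = √(2·9.81·2.322) = 6.750 m/s.
With constant cross-section the crest speed equals v; applying Bernoulli from the surface up to the crest, P_top = P_atm − ½ρv² − ρg·h_top.
P_top = 98480 − ½·1000·6.750² − 1000·9.81·1.943 = 56640 Pa.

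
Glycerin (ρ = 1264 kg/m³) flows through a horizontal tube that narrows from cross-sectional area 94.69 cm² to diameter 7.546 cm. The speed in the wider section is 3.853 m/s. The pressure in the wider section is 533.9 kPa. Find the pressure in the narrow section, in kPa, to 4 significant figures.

P₂ ≈ 501.2 kPa

Continuity gives A₁v₁ = A₂v₂, so v₂ = (94.69 cm²)/(44.72 cm²) × 3.853 m/s = 8.158 m/s.
Along the horizontal streamline, P + ½ρv² is constant.
P₂ = P₁ − ½ρ(v₂² − v₁²) = 533900 − ½·1264·(8.158² − 3.853²) = 533900 − 32680 = 501200 Pa.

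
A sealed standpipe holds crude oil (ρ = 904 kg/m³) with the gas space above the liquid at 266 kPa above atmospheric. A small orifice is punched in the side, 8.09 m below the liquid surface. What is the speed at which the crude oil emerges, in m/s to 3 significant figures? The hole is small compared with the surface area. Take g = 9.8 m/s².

Take point 1 at the surface (v₁ ≈ 0) and point 2 at the hole (at atmospheric pressure). Bernoulli: P₁ + ρg h = P_atm + ½ρv₂².
With P₁ − P_atm = 266000 Pa, v₂ = √(2gh + 2ΔP/ρ) = √(2·9.8·8.09 + 2·266000/904) = 27.3 m/s.

27.3 m/s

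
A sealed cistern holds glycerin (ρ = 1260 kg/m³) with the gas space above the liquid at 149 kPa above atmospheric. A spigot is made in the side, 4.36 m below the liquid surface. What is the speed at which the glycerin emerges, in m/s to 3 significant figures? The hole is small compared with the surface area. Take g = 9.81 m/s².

v = 17.9 m/s

Take point 1 at the surface (v₁ ≈ 0) and point 2 at the hole (at atmospheric pressure). Bernoulli: P₁ + ρg h = P_atm + ½ρv₂².
With P₁ − P_atm = 149000 Pa, v₂ = √(2gh + 2ΔP/ρ) = √(2·9.81·4.36 + 2·149000/1260) = 17.9 m/s.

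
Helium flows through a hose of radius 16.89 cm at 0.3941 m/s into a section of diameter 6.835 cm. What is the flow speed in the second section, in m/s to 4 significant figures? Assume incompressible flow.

By continuity, v₂ = v₁·A₁/A₂ = 0.3941·(896.2/36.69) = 9.626 m/s.

v₂ = 9.626 m/s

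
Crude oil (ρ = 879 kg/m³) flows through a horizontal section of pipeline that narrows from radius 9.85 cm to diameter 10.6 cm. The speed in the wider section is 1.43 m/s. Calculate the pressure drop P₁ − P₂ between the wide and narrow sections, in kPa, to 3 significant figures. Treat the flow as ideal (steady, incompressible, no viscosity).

ΔP ≈ 9.82 kPa

By continuity, v₂ = v₁·A₁/A₂ = 1.43·(305/88.2) = 4.94 m/s.
The pipe is horizontal, so Bernoulli reduces to P₁ + ½ρv₁² = P₂ + ½ρv₂².
P₁ − P₂ = ½·879·(4.94² − 1.43²) = ½·879·22.4 = 9820 Pa.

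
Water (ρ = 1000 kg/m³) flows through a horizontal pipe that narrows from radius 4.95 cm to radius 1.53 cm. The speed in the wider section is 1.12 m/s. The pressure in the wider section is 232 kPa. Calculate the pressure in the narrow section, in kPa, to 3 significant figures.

Continuity gives A₁v₁ = A₂v₂, so v₂ = (77.0 cm²)/(7.35 cm²) × 1.12 m/s = 11.7 m/s.
Bernoulli (h₁ = h₂): P₁ − P₂ = ½ρ(v₂² − v₁²).
P₂ = P₁ − ½ρ(v₂² − v₁²) = 232000 − ½·1000·(11.7² − 1.12²) = 232000 − 68100 = 164000 Pa.

P₂ ≈ 164 kPa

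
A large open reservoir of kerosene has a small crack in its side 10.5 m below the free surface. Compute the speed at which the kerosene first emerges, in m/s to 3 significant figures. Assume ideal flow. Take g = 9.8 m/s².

v ≈ 14.3 m/s

The surface is effectively still and both ends are open, so ½v² = gh and v = √(2·9.8·10.5) = 14.3 m/s.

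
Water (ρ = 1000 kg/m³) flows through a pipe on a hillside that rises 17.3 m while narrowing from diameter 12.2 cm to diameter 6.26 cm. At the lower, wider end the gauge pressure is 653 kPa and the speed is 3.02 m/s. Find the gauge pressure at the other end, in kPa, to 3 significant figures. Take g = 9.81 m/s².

P₂ ≈ 422 kPa

Continuity gives A₁v₁ = A₂v₂, so v₂ = (117 cm²)/(30.8 cm²) × 3.02 m/s = 11.5 m/s.
Bernoulli: P₁ + ½ρv₁² + ρg h₁ = P₂ + ½ρv₂² + ρg h₂, so P₂ = P₁ + ½ρ(v₁² − v₂²) − ρg(h₂ − h₁).
P₂ = 653000 + ½·1000·(3.02² − 11.5²) − 1000·9.81·(+17.3) = 653000 + (-61200) − (170000) = 422000 Pa.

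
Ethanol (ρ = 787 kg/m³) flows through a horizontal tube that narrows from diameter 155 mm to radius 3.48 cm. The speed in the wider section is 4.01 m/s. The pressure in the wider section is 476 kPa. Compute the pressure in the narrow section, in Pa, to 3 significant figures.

Mass conservation (A₁v₁ = A₂v₂) gives v₂ = 4.01 × 189/38.0 = 19.9 m/s.
The pipe is horizontal, so Bernoulli reduces to P₁ + ½ρv₁² = P₂ + ½ρv₂².
P₂ = P₁ − ½ρ(v₂² − v₁²) = 476000 − ½·787·(19.9² − 4.01²) = 476000 − 149000 = 327000 Pa.

P₂ ≈ 327000 Pa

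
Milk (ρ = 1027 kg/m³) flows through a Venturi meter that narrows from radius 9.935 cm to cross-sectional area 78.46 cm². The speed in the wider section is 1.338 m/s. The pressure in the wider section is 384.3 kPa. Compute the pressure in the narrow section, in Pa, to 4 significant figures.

Mass conservation (A₁v₁ = A₂v₂) gives v₂ = 1.338 × 310.1/78.46 = 5.288 m/s.
With no height change, Bernoulli's equation is P₁ + ½ρv₁² = P₂ + ½ρv₂².
P₂ = P₁ − ½ρ(v₂² − v₁²) = 384300 − ½·1027·(5.288² − 1.338²) = 384300 − 13440 = 370900 Pa.

P₂ = 370900 Pa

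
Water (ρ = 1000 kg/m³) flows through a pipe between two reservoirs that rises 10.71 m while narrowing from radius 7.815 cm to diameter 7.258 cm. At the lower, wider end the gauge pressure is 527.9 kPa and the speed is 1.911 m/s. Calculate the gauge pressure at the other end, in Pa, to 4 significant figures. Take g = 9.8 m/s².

P₂ ≈ 385500 Pa

Mass conservation (A₁v₁ = A₂v₂) gives v₂ = 1.911 × 191.9/41.37 = 8.862 m/s.
Applying Bernoulli between the two ends and solving for P₂: P₂ = P₁ + ½ρ(v₁² − v₂²) − ρgΔh.
P₂ = 527900 + ½·1000·(1.911² − 8.862²) − 1000·9.8·(+10.71) = 527900 + (-37440) − (105000) = 385500 Pa.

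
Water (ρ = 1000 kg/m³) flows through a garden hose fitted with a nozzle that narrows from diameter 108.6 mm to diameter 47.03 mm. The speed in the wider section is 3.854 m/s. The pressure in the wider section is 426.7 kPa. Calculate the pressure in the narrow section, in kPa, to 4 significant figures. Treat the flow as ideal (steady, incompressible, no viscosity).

The volume flow rate is constant, so v₂ = (A₁/A₂)v₁ = (92.63/17.37)·3.854 = 20.55 m/s.
Along the horizontal streamline, P + ½ρv² is constant.
P₂ = P₁ − ½ρ(v₂² − v₁²) = 426700 − ½·1000·(20.55² − 3.854²) = 426700 − 203700 = 223000 Pa.

P₂ ≈ 223.0 kPa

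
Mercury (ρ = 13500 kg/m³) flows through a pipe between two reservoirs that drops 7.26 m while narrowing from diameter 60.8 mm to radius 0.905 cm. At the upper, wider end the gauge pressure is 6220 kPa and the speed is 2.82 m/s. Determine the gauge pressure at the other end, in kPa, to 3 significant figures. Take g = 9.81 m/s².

401 kPa

Mass conservation (A₁v₁ = A₂v₂) gives v₂ = 2.82 × 29.0/2.57 = 31.8 m/s.
Applying Bernoulli between the two ends and solving for P₂: P₂ = P₁ + ½ρ(v₁² − v₂²) − ρgΔh.
P₂ = 6220000 + ½·13500·(2.82² − 31.8²) − 13500·9.81·(−7.26) = 6220000 + (-6780000) − (-961000) = 401000 Pa.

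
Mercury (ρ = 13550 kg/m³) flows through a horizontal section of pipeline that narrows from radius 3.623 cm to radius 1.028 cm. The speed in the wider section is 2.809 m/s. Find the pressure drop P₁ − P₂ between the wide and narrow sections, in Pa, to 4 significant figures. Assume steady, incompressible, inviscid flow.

ΔP = 8194000 Pa

By continuity, v₂ = v₁·A₁/A₂ = 2.809·(41.24/3.320) = 34.89 m/s.
Along the horizontal streamline, P + ½ρv² is constant.
P₁ − P₂ = ½·13550·(34.89² − 2.809²) = ½·13550·1209 = 8194000 Pa.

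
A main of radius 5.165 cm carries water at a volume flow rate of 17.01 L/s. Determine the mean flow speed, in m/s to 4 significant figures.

Q = 17.01 L/s = 0.01701 m³/s.
v = Q/A = 0.01701 / 0.008381 = 2.030 m/s.

v ≈ 2.030 m/s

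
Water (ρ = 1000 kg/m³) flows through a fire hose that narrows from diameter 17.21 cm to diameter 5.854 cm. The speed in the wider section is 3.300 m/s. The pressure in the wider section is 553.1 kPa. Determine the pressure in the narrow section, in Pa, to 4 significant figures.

P₂ ≈ 151800 Pa

The volume flow rate is constant, so v₂ = (A₁/A₂)v₁ = (232.6/26.92)·3.300 = 28.52 m/s.
With no height change, Bernoulli's equation is P₁ + ½ρv₁² = P₂ + ½ρv₂².
P₂ = P₁ − ½ρ(v₂² − v₁²) = 553100 − ½·1000·(28.52² − 3.300²) = 553100 − 401300 = 151800 Pa.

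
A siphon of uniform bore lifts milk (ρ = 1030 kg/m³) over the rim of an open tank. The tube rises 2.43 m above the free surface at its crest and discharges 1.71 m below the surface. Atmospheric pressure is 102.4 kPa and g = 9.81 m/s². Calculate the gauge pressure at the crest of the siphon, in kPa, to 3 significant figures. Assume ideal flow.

Bernoulli surface→outlet gives ½v² = g·h_out, so v = √(2·9.81·1.71) = 5.79 m/s.
Continuity keeps v the same throughout the tube; from surface to crest, P_atm + 0 = P_top + ½ρv² + ρg·h_top.
P_top = 102400 − ½·1030·5.79² − 1030·9.81·2.43 = 60600 Pa. So P_gauge = P_top − P_atm = -41800 Pa.

P_gauge ≈ -41.8 kPa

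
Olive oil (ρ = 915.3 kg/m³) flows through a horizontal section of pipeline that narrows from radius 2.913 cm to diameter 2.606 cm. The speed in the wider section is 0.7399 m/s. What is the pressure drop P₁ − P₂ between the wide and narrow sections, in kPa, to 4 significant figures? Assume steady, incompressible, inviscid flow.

Mass conservation (A₁v₁ = A₂v₂) gives v₂ = 0.7399 × 26.66/5.334 = 3.698 m/s.
With no height change, Bernoulli's equation is P₁ + ½ρv₁² = P₂ + ½ρv₂².
P₁ − P₂ = ½·915.3·(3.698² − 0.7399²) = ½·915.3·13.13 = 6008 Pa.

ΔP = 6.008 kPa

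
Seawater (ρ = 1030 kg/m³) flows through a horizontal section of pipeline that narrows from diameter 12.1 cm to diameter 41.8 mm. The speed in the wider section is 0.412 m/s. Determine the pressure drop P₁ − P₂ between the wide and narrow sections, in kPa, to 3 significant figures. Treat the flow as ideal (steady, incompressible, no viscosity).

Continuity gives A₁v₁ = A₂v₂, so v₂ = (115 cm²)/(13.7 cm²) × 0.412 m/s = 3.45 m/s.
Along the horizontal streamline, P + ½ρv² is constant.
P₁ − P₂ = ½·1030·(3.45² − 0.412²) = ½·1030·11.7 = 6050 Pa.

ΔP ≈ 6.05 kPa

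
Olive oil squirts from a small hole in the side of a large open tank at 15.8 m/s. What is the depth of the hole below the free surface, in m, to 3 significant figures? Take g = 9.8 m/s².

Torricelli: v = √(2gh), so h = v²/(2g).
h = 15.8²/(2·9.8) = 250/19.60 = 12.7 m.

h = 12.7 m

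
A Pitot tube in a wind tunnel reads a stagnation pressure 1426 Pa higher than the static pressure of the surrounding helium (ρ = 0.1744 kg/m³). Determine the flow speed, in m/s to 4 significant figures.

The dynamic pressure equals the rise in static pressure at the stagnation point: ΔP = ½ρv².
v = √(2ΔP/ρ) = √(2·1426/0.1744) = 127.9 m/s.

127.9 m/s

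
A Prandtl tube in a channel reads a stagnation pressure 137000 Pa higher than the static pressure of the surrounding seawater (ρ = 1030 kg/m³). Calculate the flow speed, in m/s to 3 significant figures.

Bernoulli between the free stream and the stagnation point: ½ρv² = P_stag − P_static.
v = √(2ΔP/ρ) = √(2·137000/1030) = 16.3 m/s.

v ≈ 16.3 m/s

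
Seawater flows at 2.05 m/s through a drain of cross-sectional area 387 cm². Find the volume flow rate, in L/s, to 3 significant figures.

Q = A·v = 0.0387 m² × 2.05 m/s = 0.0793 m³/s.
Converting: 0.0793 m³/s × 1000 = 79.3 L/s.

79.3 L/s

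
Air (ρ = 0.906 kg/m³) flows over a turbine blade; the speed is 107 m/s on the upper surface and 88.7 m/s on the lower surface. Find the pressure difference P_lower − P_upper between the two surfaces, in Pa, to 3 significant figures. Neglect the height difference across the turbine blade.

ΔP ≈ 1620 Pa

With negligible Δh, P + ½ρv² is constant, so P_low − P_up = ½ρ(v_up² − v_low²).
ΔP = ½·0.906·(107² − 88.7²) = 1620 Pa.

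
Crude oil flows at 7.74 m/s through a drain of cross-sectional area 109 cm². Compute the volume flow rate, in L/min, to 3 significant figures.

Q ≈ 5060 L/min

Q = A·v = 0.0109 m² × 7.74 m/s = 0.0844 m³/s.
Converting: 0.0844 m³/s × 60000 = 5060 L/min.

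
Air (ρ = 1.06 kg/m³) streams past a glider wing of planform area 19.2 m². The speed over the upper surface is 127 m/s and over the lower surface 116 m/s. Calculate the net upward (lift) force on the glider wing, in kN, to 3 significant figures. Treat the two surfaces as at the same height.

From P + ½ρv² = const at equal height, P_low − P_up = ½ρ(v_up² − v_low²).
ΔP = ½·1.06·(127² − 116²) = 1420 Pa.
Lift = ΔP · A = 1420 × 19.2 = 27200 N.

27.2 kN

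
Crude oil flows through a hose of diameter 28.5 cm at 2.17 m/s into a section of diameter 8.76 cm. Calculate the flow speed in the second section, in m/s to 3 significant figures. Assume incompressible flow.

23.0 m/s

By continuity, v₂ = v₁·A₁/A₂ = 2.17·(638/60.3) = 23.0 m/s.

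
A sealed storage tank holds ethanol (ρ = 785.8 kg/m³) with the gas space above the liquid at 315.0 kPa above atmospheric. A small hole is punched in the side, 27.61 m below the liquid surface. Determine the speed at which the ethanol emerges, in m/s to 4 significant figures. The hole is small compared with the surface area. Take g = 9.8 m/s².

Take point 1 at the surface (v₁ ≈ 0) and point 2 at the hole (at atmospheric pressure). Bernoulli: P₁ + ρg h = P_atm + ½ρv₂².
With P₁ − P_atm = 315000 Pa, v₂ = √(2gh + 2ΔP/ρ) = √(2·9.8·27.61 + 2·315000/785.8) = 36.65 m/s.

v ≈ 36.65 m/s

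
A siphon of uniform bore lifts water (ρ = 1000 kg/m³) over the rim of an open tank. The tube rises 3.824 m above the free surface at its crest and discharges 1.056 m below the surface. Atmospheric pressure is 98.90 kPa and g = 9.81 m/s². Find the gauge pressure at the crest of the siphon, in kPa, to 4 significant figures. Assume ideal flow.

The outlet speed comes from Torricelli: v = √(2g·1.056) = 4.552 m/s.
The bore is uniform, so the speed at the crest is the same v. Bernoulli surface→crest: P_atm = P_top + ½ρv² + ρg·h_top.
P_top = 98900 − ½·1000·4.552² − 1000·9.81·3.824 = 51030 Pa. So P_gauge = P_top − P_atm = -47870 Pa.

P_gauge ≈ -47.87 kPa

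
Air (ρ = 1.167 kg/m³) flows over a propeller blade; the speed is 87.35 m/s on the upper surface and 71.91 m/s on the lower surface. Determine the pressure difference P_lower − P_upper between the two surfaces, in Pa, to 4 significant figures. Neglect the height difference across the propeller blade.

Bernoulli (same height): P_lower − P_upper = ½ρ(v_upper² − v_lower²).
ΔP = ½·1.167·(87.35² − 71.91²) = 1435 Pa.

ΔP ≈ 1435 Pa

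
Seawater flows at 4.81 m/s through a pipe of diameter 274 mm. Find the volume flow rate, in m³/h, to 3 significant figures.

Q ≈ 1020 m³/h

Q = A·v = 0.0590 m² × 4.81 m/s = 0.284 m³/s.
Converting: 0.284 m³/s × 3600 = 1020 m³/h.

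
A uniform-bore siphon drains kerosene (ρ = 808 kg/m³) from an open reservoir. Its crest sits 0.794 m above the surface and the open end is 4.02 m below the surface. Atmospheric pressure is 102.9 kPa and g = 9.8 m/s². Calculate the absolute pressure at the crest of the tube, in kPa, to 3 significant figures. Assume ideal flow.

P_top ≈ 64.8 kPa

Bernoulli surface→outlet gives ½v² = g·h_out, so v = √(2·9.8·4.02) = 8.88 m/s.
The bore is uniform, so the speed at the crest is the same v. Bernoulli surface→crest: P_atm = P_top + ½ρv² + ρg·h_top.
P_top = 102900 − ½·808·8.88² − 808·9.8·0.794 = 64800 Pa.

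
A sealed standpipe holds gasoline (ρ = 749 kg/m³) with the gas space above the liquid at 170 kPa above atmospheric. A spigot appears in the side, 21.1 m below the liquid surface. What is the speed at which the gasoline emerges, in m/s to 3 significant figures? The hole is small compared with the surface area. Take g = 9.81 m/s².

Take point 1 at the surface (v₁ ≈ 0) and point 2 at the hole (at atmospheric pressure). Bernoulli: P₁ + ρg h = P_atm + ½ρv₂².
With P₁ − P_atm = 170000 Pa, v₂ = √(2gh + 2ΔP/ρ) = √(2·9.81·21.1 + 2·170000/749) = 29.5 m/s.

v ≈ 29.5 m/s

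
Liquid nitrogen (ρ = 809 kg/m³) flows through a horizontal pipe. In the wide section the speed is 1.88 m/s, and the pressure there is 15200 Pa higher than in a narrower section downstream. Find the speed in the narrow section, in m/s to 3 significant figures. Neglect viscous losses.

v₂ = 6.41 m/s

Along the level pipe P + ½ρv² is conserved, hence v₂² = v₁² + 2(P₁ − P₂)/ρ.
v₂ = √(1.88² + 2·15200/809) = √(3.53 + 37.6) = 6.41 m/s.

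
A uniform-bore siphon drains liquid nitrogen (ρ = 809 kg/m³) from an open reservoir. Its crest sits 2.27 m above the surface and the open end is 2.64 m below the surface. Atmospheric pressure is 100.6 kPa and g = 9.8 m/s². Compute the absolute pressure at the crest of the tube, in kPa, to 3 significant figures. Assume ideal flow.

From the surface to the outlet (both open to atmosphere, surface at rest): v = √(2g·h_out) = √(2·9.8·2.64) = 7.19 m/s.
Continuity keeps v the same throughout the tube; from surface to crest, P_atm + 0 = P_top + ½ρv² + ρg·h_top.
P_top = 100600 − ½·809·7.19² − 809·9.8·2.27 = 61700 Pa.

61.7 kPa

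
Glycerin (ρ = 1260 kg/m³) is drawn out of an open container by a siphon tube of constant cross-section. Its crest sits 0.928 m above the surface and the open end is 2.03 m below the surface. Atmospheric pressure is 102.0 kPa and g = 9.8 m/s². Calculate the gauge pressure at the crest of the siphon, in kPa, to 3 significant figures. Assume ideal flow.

P_gauge ≈ -36.5 kPa

From the surface to the outlet (both open to atmosphere, surface at rest): v = √(2g·h_out) = √(2·9.8·2.03) = 6.31 m/s.
The bore is uniform, so the speed at the crest is the same v. Bernoulli surface→crest: P_atm = P_top + ½ρv² + ρg·h_top.
P_top = 102000 − ½·1260·6.31² − 1260·9.8·0.928 = 65500 Pa. So P_gauge = P_top − P_atm = -36500 Pa.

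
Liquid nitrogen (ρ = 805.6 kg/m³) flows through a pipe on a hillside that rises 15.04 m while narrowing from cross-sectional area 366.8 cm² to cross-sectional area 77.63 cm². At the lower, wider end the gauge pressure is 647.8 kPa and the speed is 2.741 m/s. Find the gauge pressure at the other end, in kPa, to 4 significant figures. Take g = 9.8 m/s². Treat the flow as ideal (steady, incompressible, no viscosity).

P₂ = 464.5 kPa

The volume flow rate is constant, so v₂ = (A₁/A₂)v₁ = (366.8/77.63)·2.741 = 12.95 m/s.
Energy conservation along the streamline gives P₂ = P₁ − ½ρ(v₂² − v₁²) − ρg(h₂ − h₁).
P₂ = 647800 + ½·805.6·(2.741² − 12.95²) − 805.6·9.8·(+15.04) = 647800 + (-64540) − (118700) = 464500 Pa.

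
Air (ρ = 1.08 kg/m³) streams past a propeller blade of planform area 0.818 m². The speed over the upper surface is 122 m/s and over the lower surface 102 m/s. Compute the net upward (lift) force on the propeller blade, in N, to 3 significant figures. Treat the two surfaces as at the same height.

With equal heights on the two surfaces, Bernoulli gives P_lower − P_upper = ½ρ(v_upper² − v_lower²).
ΔP = ½·1.08·(122² − 102²) = 2420 Pa.
Lift = ΔP · A = 2420 × 0.818 = 1980 N.

1980 N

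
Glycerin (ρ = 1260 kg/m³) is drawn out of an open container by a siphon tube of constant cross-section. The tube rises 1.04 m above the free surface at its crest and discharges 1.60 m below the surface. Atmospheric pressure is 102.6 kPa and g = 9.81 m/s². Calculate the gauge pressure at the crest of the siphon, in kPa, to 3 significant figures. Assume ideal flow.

-32.6 kPa

Bernoulli surface→outlet gives ½v² = g·h_out, so v = √(2·9.81·1.60) = 5.60 m/s.
Continuity keeps v the same throughout the tube; from surface to crest, P_atm + 0 = P_top + ½ρv² + ρg·h_top.
P_top = 102600 − ½·1260·5.60² − 1260·9.81·1.04 = 70000 Pa. So P_gauge = P_top − P_atm = -32600 Pa.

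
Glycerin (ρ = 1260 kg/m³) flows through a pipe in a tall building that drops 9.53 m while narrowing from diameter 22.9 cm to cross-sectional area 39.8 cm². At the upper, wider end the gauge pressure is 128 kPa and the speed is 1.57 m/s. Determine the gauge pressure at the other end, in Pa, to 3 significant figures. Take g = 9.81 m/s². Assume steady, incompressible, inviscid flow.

81000 Pa

Continuity gives A₁v₁ = A₂v₂, so v₂ = (412 cm²)/(39.8 cm²) × 1.57 m/s = 16.2 m/s.
Bernoulli: P₁ + ½ρv₁² + ρg h₁ = P₂ + ½ρv₂² + ρg h₂, so P₂ = P₁ + ½ρ(v₁² − v₂²) − ρg(h₂ − h₁).
P₂ = 128000 + ½·1260·(1.57² − 16.2²) − 1260·9.81·(−9.53) = 128000 + (-165000) − (-118000) = 81000 Pa.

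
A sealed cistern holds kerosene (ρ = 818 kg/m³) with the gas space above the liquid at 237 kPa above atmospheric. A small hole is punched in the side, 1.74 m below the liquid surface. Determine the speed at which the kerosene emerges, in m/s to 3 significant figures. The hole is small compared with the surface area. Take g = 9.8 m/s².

v ≈ 24.8 m/s

Take point 1 at the surface (v₁ ≈ 0) and point 2 at the hole (at atmospheric pressure). Bernoulli: P₁ + ρg h = P_atm + ½ρv₂².
With P₁ − P_atm = 237000 Pa, v₂ = √(2gh + 2ΔP/ρ) = √(2·9.8·1.74 + 2·237000/818) = 24.8 m/s.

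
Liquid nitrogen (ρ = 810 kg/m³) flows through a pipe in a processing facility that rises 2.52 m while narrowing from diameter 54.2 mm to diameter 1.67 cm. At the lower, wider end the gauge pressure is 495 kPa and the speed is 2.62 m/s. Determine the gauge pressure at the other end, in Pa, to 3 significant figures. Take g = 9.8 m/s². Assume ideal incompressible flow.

Mass conservation (A₁v₁ = A₂v₂) gives v₂ = 2.62 × 23.1/2.19 = 27.6 m/s.
Applying Bernoulli between the two ends and solving for P₂: P₂ = P₁ + ½ρ(v₁² − v₂²) − ρgΔh.
P₂ = 495000 + ½·810·(2.62² − 27.6²) − 810·9.8·(+2.52) = 495000 + (-306000) − (20000) = 169000 Pa.

P₂ ≈ 169000 Pa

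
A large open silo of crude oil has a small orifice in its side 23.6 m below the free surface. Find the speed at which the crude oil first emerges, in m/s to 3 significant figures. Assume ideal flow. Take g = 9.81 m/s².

21.5 m/s

With the surface at rest and both surface and jet at atmospheric pressure, Bernoulli gives ρg h = ½ρv², so v = √(2gh) = √(2·9.81·23.6) = 21.5 m/s.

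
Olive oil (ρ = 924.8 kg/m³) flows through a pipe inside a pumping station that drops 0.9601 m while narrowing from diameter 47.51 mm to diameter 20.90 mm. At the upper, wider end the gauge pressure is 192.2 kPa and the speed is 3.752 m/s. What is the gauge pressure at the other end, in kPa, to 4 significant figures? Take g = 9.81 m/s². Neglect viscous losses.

P₂ ≈ 33.60 kPa

Mass conservation (A₁v₁ = A₂v₂) gives v₂ = 3.752 × 17.73/3.431 = 19.39 m/s.
Bernoulli: P₁ + ½ρv₁² + ρg h₁ = P₂ + ½ρv₂² + ρg h₂, so P₂ = P₁ + ½ρ(v₁² − v₂²) − ρg(h₂ − h₁).
P₂ = 192200 + ½·924.8·(3.752² − 19.39²) − 924.8·9.81·(−0.9601) = 192200 + (-167300) − (-8710) = 33600 Pa.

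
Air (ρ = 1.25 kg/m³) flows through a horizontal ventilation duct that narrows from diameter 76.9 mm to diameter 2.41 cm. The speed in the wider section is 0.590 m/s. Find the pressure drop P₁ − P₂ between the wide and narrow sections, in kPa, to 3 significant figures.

Mass conservation (A₁v₁ = A₂v₂) gives v₂ = 0.590 × 46.4/4.56 = 6.01 m/s.
Along the horizontal streamline, P + ½ρv² is constant.
P₁ − P₂ = ½·1.25·(6.01² − 0.590²) = ½·1.25·35.7 = 22.3 Pa.

ΔP = 0.0223 kPa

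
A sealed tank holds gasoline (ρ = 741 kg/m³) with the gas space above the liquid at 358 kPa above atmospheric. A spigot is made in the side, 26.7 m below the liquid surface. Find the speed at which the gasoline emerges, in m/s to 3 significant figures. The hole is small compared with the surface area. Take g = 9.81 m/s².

Take point 1 at the surface (v₁ ≈ 0) and point 2 at the hole (at atmospheric pressure). Bernoulli: P₁ + ρg h = P_atm + ½ρv₂².
With P₁ − P_atm = 358000 Pa, v₂ = √(2gh + 2ΔP/ρ) = √(2·9.81·26.7 + 2·358000/741) = 38.6 m/s.

v ≈ 38.6 m/s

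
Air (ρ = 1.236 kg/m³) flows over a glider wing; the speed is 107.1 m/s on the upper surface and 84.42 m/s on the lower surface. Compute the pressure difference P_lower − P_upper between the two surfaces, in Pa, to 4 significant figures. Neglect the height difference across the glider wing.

ΔP = 2684 Pa

Bernoulli (same height): P_lower − P_upper = ½ρ(v_upper² − v_lower²).
ΔP = ½·1.236·(107.1² − 84.42²) = 2684 Pa.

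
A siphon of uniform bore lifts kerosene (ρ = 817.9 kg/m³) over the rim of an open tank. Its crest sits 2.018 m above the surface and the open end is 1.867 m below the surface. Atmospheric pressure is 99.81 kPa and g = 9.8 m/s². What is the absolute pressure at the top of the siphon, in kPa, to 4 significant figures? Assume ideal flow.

Bernoulli surface→outlet gives ½v² = g·h_out, so v = √(2·9.8·1.867) = 6.049 m/s.
The bore is uniform, so the speed at the crest is the same v. Bernoulli surface→crest: P_atm = P_top + ½ρv² + ρg·h_top.
P_top = 99810 − ½·817.9·6.049² − 817.9·9.8·2.018 = 68670 Pa.

68.67 kPa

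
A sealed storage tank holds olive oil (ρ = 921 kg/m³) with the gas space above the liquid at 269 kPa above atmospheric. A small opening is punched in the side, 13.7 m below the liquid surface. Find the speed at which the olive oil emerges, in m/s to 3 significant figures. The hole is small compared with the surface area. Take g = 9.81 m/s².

29.2 m/s

Take point 1 at the surface (v₁ ≈ 0) and point 2 at the hole (at atmospheric pressure). Bernoulli: P₁ + ρg h = P_atm + ½ρv₂².
With P₁ − P_atm = 269000 Pa, v₂ = √(2gh + 2ΔP/ρ) = √(2·9.81·13.7 + 2·269000/921) = 29.2 m/s.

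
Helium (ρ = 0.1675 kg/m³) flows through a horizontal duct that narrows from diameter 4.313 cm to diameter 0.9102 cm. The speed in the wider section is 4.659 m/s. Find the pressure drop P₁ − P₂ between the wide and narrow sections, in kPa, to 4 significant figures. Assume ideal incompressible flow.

Continuity gives A₁v₁ = A₂v₂, so v₂ = (14.61 cm²)/(0.6507 cm²) × 4.659 m/s = 104.6 m/s.
With no height change, Bernoulli's equation is P₁ + ½ρv₁² = P₂ + ½ρv₂².
P₁ − P₂ = ½·0.1675·(104.6² − 4.659²) = ½·0.1675·10920 = 914.7 Pa.

ΔP ≈ 0.9147 kPa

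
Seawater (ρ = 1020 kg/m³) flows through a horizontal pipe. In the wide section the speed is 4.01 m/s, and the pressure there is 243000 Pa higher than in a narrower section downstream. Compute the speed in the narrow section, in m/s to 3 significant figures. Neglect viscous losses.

Along the level pipe P + ½ρv² is conserved, hence v₂² = v₁² + 2(P₁ − P₂)/ρ.
v₂ = √(4.01² + 2·243000/1020) = √(16.1 + 476) = 22.2 m/s.

v₂ ≈ 22.2 m/s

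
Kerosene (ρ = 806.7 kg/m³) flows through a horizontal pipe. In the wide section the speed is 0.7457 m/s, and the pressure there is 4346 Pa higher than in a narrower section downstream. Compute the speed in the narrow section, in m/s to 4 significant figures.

v₂ ≈ 3.366 m/s

Along the level pipe P + ½ρv² is conserved, hence v₂² = v₁² + 2(P₁ − P₂)/ρ.
v₂ = √(0.7457² + 2·4346/806.7) = √(0.5561 + 10.77) = 3.366 m/s.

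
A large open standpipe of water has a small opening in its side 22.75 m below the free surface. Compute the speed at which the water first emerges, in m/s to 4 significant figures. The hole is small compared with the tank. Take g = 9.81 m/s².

v ≈ 21.13 m/s

Bernoulli from surface to hole (P equal, v_surface ≈ 0): v = √(2gh) = √(2×9.81×22.75) = 21.13 m/s.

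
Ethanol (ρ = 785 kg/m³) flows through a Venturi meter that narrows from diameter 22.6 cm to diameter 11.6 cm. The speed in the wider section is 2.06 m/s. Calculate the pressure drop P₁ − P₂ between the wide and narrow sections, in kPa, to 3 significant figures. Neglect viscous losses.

ΔP ≈ 22.3 kPa

By continuity, v₂ = v₁·A₁/A₂ = 2.06·(401/106) = 7.82 m/s.
Along the horizontal streamline, P + ½ρv² is constant.
P₁ − P₂ = ½·785·(7.82² − 2.06²) = ½·785·56.9 = 22300 Pa.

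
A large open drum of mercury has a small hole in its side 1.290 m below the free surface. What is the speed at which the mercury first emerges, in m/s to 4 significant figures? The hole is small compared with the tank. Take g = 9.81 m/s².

v ≈ 5.031 m/s

The surface is effectively still and both ends are open, so ½v² = gh and v = √(2·9.81·1.290) = 5.031 m/s.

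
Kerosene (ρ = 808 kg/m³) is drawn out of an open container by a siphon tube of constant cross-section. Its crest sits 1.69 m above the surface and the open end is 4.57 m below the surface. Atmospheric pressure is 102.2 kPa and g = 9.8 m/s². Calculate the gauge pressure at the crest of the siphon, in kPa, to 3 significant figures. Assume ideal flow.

The outlet speed comes from Torricelli: v = √(2g·4.57) = 9.46 m/s.
The bore is uniform, so the speed at the crest is the same v. Bernoulli surface→crest: P_atm = P_top + ½ρv² + ρg·h_top.
P_top = 102200 − ½·808·9.46² − 808·9.8·1.69 = 52600 Pa. So P_gauge = P_top − P_atm = -49600 Pa.

P_gauge ≈ -49.6 kPa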